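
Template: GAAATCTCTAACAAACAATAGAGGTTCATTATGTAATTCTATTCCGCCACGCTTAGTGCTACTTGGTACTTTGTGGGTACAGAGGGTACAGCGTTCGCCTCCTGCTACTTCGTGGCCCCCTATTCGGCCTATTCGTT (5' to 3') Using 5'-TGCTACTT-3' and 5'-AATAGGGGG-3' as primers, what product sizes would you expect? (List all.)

68 bp, 22 bp

The forward primer TGCTACTT matches the top strand at positions 57–64, 103–110.
The reverse primer's reverse complement is CCCCCTATT, matching at positions 116–124.
Each forward site pairs with the reverse site to give a product ending at position 124: sizes 68, 22 bp.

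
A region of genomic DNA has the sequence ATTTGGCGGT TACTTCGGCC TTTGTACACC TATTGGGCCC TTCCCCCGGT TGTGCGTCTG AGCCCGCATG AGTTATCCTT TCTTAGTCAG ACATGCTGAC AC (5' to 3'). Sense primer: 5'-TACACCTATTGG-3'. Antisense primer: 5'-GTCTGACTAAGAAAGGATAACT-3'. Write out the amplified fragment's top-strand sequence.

5'-TACACCTATTGGGCCCTTCCCCCGGTTGTGCGTCTGAGCCCGCATGAGTTATCCTTTCTTAGTCAGAC-3'

Scanning the template, TACACCTATTGG occurs at positions 25–36; this primer anneals to the bottom strand there with its 3' end pointing downstream.
Reverse complement of the reverse primer: AGTTATCCTTTCTTAGTCAGAC. This occurs on the top strand at positions 71–92.
The product is the template from position 25 through 92 (68 bp).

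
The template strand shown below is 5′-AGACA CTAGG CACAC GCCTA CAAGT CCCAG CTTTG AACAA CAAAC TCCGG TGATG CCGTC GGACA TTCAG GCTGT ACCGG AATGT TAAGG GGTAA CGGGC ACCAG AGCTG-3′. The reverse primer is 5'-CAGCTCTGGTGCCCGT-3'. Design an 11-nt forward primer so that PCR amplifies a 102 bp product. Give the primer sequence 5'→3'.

5'-GGCACACGCCT-3'

The reverse primer's reverse complement ACGGGCACCAGAGCTG matches the template at positions 95–110, so the product ends at position 110.
A 102 bp product then starts at position 110 − 102 + 1 = 9.
The forward primer is identical to the top strand there: GGCACACGCCT.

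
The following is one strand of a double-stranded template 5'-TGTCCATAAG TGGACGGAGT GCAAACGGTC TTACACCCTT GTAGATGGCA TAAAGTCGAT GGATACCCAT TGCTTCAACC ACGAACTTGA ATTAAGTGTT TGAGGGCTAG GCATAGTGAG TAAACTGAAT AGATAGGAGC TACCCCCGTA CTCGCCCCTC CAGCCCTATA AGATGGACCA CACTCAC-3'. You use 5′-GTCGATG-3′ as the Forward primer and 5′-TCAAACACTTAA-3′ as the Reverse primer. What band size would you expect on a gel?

The forward primer matches the template at positions 55–61.
The reverse primer's reverse complement is TTAAGTGTTTGA, which matches the template at positions 92–103.
The product runs from position 55 to position 103, so its length is 103 − 55 + 1 = 49 bp.

49 bp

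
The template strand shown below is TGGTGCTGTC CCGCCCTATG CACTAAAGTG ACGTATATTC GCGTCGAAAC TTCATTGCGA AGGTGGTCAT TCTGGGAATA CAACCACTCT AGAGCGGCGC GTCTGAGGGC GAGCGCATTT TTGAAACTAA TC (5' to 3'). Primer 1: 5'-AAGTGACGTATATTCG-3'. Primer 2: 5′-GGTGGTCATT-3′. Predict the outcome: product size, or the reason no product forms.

Primer 1 (AAGTGACGTATATTCG) matches the top strand at positions 26–41 (3' end points downstream).
Primer 2 (GGTGGTCATT) also matches the top strand directly, at positions 62–71 — its reverse complement AATGACCACC is not present.
Both primers anneal to the bottom strand with 3' ends pointing the same way, so neither can prime synthesis back toward the other.

No product — both primers anneal to the same strand and extend in the same direction.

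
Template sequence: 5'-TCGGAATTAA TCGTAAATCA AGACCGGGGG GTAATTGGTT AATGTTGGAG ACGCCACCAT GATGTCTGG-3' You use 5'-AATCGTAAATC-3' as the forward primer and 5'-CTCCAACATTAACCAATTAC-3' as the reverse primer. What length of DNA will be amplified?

Scanning the template, AATCGTAAATC occurs at positions 9–19; this primer anneals to the bottom strand there with its 3' end pointing downstream.
The reverse primer's reverse complement is GTAATTGGTTAATGTTGGAG, which matches the template at positions 31–50.
The product runs from position 9 to position 50, so its length is 50 − 9 + 1 = 42 bp.

42 bp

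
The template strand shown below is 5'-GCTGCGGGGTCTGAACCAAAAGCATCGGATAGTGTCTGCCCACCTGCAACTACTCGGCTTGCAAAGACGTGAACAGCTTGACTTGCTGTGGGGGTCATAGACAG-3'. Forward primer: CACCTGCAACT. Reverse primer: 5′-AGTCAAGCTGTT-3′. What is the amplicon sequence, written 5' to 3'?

The forward primer matches the template at positions 41–51.
Reverse complement of the reverse primer: AACAGCTTGACT. This occurs on the top strand at positions 72–83.
The product is the template from position 41 through 83 (43 bp).

5'-CACCTGCAACTACTCGGCTTGCAAAGACGTGAACAGCTTGACT-3'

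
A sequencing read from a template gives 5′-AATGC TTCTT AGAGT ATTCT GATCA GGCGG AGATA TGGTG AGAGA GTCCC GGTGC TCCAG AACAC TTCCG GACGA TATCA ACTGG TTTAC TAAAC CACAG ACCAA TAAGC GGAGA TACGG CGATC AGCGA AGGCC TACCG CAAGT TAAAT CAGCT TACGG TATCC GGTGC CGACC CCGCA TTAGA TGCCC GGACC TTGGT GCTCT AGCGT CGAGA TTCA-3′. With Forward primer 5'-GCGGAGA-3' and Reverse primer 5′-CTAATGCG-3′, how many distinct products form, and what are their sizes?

Two products: 158 bp, 76 bp

The forward primer GCGGAGA matches the top strand at positions 27–33, 109–115.
The reverse primer's reverse complement is CGCATTAG, matching at positions 177–184.
Each forward site pairs with the reverse site to give a product ending at position 184: sizes 158, 76 bp.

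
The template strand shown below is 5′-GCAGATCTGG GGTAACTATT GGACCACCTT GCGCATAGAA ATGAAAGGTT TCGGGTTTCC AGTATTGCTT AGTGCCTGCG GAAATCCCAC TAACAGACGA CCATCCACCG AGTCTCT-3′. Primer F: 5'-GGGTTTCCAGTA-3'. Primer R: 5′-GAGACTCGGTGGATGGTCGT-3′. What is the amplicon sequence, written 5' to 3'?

5'-GGGTTTCCAGTATTGCTTAGTGCCTGCGGAAATCCCACTAACAGACGACCATCCACCGAGTCTC-3'

Scanning the template, GGGTTTCCAGTA occurs at positions 53–64; this primer anneals to the bottom strand there with its 3' end pointing downstream.
Taking the reverse complement of GAGACTCGGTGGATGGTCGT gives ACGACCATCCACCGAGTCTC, found at positions 97–116 on the template; the primer anneals here to the top strand with its 3' end pointing upstream.
The product is the template from position 53 through 116 (64 bp).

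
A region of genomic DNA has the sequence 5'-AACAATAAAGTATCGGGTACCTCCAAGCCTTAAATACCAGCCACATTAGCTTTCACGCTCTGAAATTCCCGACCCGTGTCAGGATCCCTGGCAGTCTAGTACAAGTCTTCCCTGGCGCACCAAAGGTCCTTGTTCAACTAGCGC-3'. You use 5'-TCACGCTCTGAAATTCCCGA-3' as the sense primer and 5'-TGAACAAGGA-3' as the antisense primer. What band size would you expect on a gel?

84 bp

The forward primer matches the template at positions 53–72.
The reverse primer's reverse complement is TCCTTGTTCA, which matches the template at positions 127–136.
Amplicon spans positions 53–136: 84 bp.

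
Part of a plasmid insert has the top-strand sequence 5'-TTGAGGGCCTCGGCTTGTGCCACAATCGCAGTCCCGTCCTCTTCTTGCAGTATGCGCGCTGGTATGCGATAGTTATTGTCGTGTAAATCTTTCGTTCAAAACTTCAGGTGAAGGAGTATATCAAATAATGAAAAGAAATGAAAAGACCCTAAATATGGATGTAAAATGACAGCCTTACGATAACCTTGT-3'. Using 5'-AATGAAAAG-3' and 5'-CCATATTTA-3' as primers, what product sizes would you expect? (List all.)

32 bp, 22 bp

The forward primer AATGAAAAG matches the top strand at positions 127–135, 137–145.
The reverse primer's reverse complement is TAAATATGG, matching at positions 150–158.
Each forward site pairs with the reverse site to give a product ending at position 158: sizes 32, 22 bp.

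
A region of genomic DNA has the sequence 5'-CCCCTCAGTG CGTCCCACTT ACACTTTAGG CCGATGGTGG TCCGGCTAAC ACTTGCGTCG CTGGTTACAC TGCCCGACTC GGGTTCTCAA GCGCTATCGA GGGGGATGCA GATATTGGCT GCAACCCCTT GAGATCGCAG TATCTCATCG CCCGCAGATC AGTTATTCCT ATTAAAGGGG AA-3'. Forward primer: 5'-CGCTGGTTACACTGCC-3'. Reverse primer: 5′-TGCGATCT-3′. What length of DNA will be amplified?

81 bp

Scanning the template, CGCTGGTTACACTGCC occurs at positions 59–74; this primer anneals to the bottom strand there with its 3' end pointing downstream.
The reverse primer's reverse complement is AGATCGCA, which matches the template at positions 132–139.
Product length = (reverse-primer end) − (forward-primer start) + 1 = 139 − 59 + 1 = 81 bp.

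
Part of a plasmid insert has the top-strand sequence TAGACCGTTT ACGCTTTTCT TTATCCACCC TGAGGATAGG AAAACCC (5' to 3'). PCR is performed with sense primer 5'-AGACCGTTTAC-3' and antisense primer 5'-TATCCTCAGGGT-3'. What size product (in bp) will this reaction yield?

37 bp

The forward primer matches the template at positions 2–12.
Reverse complement of the reverse primer: ACCCTGAGGATA. This occurs on the top strand at positions 27–38.
Amplicon spans positions 2–38: 37 bp.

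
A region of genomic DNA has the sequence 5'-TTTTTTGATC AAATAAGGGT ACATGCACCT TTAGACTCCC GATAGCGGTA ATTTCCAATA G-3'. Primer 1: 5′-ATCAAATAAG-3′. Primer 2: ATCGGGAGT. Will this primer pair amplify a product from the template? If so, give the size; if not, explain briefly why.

Yes — a 36 bp product.

Primer 1 (ATCAAATAAG) matches the top strand at positions 8–17; it acts as a forward primer.
Primer 2's reverse complement is ACTCCCGAT, matching the top strand at positions 35–43; it acts as a reverse primer.
The 3' ends face each other across positions 8–43, giving a 36 bp product.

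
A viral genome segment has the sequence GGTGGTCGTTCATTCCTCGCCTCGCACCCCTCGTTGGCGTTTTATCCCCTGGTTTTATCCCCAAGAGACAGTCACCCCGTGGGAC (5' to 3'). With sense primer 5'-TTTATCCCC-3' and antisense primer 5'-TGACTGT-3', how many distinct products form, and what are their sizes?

The forward primer TTTATCCCC matches the top strand at positions 41–49, 54–62.
The reverse primer's reverse complement is ACAGTCA, matching at positions 68–74.
Each forward site pairs with the reverse site to give a product ending at position 74: sizes 34, 21 bp.

Two products: 34 bp, 21 bp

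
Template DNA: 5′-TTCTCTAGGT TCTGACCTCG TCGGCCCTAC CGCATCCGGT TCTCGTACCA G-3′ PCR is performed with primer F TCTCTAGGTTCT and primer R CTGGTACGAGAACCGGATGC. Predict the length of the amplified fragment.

The forward primer matches the template at positions 2–13.
Taking the reverse complement of CTGGTACGAGAACCGGATGC gives GCATCCGGTTCTCGTACCAG, found at positions 32–51 on the template; the primer anneals here to the top strand with its 3' end pointing upstream.
The product runs from position 2 to position 51, so its length is 51 − 2 + 1 = 50 bp.

50 bp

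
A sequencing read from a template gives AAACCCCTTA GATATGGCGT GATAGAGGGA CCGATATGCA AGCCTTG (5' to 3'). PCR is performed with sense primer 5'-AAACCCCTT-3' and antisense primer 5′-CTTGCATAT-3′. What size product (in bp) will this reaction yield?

42 bp

Forward primer AAACCCCTT is found on the top strand at positions 1–9.
Taking the reverse complement of CTTGCATAT gives ATATGCAAG, found at positions 34–42 on the template; the primer anneals here to the top strand with its 3' end pointing upstream.
The product runs from position 1 to position 42, so its length is 42 − 1 + 1 = 42 bp.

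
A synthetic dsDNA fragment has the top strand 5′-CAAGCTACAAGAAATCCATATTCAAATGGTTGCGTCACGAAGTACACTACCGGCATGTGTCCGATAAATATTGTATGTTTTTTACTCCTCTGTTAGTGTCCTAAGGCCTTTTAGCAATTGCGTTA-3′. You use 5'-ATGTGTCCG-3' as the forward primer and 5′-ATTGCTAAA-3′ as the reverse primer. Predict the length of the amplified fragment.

64 bp

The forward primer matches the template at positions 55–63.
Reverse complement of the reverse primer: TTTAGCAAT. This occurs on the top strand at positions 110–118.
Amplicon spans positions 55–118: 64 bp.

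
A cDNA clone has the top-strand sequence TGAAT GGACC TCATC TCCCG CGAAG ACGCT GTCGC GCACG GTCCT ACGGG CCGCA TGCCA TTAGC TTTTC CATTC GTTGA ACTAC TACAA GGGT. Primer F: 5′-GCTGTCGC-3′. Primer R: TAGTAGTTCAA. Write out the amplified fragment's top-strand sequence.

Scanning the template, GCTGTCGC occurs at positions 28–35; this primer anneals to the bottom strand there with its 3' end pointing downstream.
The reverse primer's reverse complement is TTGAACTACTA, which matches the template at positions 77–87.
The product is the template from position 28 through 87 (60 bp).

5'-GCTGTCGCGCACGGTCCTACGGGCCGCATGCCATTAGCTTTTCCATTCGTTGAACTACTA-3'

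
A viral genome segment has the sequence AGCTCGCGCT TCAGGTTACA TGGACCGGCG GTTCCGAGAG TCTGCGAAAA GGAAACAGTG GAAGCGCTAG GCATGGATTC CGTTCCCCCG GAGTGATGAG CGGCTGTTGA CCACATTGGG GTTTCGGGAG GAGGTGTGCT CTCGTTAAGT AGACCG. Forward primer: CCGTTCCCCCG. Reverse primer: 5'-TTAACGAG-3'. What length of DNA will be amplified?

69 bp

Forward primer CCGTTCCCCCG is found on the top strand at positions 80–90.
Reverse complement of the reverse primer: CTCGTTAA. This occurs on the top strand at positions 141–148.
Amplicon spans positions 80–148: 69 bp.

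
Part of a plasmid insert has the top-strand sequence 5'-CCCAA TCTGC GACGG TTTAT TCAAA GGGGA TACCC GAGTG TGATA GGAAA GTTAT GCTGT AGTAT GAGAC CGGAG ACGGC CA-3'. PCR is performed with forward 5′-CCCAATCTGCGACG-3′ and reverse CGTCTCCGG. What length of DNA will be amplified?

78 bp

The forward primer matches the template at positions 1–14.
Taking the reverse complement of CGTCTCCGG gives CCGGAGACG, found at positions 70–78 on the template; the primer anneals here to the top strand with its 3' end pointing upstream.
Amplicon spans positions 1–78: 78 bp.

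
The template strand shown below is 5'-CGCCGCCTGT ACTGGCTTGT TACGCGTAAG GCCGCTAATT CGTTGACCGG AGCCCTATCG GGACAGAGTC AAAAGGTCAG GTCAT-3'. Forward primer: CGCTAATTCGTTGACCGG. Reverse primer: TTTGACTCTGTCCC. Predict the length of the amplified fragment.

41 bp

The forward primer matches the template at positions 33–50.
The reverse primer's reverse complement is GGGACAGAGTCAAA, which matches the template at positions 60–73.
Amplicon spans positions 33–73: 41 bp.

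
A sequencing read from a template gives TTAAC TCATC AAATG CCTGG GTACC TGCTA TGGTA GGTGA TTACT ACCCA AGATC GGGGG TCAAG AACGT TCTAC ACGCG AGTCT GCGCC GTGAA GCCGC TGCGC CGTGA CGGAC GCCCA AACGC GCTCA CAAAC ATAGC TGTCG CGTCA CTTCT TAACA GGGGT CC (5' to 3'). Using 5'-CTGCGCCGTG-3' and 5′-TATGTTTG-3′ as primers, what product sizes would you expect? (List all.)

55 bp, 39 bp

The forward primer CTGCGCCGTG matches the top strand at positions 84–93, 100–109.
The reverse primer's reverse complement is CAAACATA, matching at positions 131–138.
Each forward site pairs with the reverse site to give a product ending at position 138: sizes 55, 39 bp.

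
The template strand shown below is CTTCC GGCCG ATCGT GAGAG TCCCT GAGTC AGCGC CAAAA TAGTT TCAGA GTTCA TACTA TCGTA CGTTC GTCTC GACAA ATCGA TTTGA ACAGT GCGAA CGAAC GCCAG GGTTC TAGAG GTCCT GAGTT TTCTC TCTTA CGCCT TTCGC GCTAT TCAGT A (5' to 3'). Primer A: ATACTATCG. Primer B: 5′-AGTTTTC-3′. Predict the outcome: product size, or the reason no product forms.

Primer A (ATACTATCG) matches the top strand at positions 55–63 (3' end points downstream).
Primer B (AGTTTTC) also matches the top strand directly, at positions 127–133 — its reverse complement GAAAACT is not present.
Both primers anneal to the bottom strand with 3' ends pointing the same way, so neither can prime synthesis back toward the other.

No product — both primers anneal to the same strand and extend in the same direction.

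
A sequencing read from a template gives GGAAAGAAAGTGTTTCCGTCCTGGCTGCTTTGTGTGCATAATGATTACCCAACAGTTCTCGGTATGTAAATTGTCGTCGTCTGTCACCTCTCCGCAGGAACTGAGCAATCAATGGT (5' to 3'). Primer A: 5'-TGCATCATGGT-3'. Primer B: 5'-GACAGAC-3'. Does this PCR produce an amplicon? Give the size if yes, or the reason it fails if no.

No product — primer A has no binding site in the template.

Primer A (TGCATCATGGT) does not match the top strand, and its reverse complement ACCATGATGCA does not match either.
With no annealing site for primer A, no amplification occurs.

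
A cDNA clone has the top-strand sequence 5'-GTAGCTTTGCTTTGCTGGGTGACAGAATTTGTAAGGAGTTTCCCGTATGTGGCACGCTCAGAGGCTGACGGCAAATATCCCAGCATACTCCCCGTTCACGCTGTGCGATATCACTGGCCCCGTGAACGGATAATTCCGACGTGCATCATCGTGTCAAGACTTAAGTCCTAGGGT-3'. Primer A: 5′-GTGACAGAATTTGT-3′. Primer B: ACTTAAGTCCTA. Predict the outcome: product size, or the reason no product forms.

No product — both primers anneal to the same strand and extend in the same direction.

Primer A (GTGACAGAATTTGT) matches the top strand at positions 19–32 (3' end points downstream).
Primer B (ACTTAAGTCCTA) also matches the top strand directly, at positions 159–170 — its reverse complement TAGGACTTAAGT is not present.
Both primers anneal to the bottom strand with 3' ends pointing the same way, so neither can prime synthesis back toward the other.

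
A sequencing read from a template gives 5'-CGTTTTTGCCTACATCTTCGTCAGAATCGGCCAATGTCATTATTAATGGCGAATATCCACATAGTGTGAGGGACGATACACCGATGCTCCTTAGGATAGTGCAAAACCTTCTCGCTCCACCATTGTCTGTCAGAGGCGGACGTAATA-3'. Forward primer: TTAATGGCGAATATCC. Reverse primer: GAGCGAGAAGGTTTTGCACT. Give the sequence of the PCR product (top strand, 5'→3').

5'-TTAATGGCGAATATCCACATAGTGTGAGGGACGATACACCGATGCTCCTTAGGATAGTGCAAAACCTTCTCGCTC-3'

Forward primer TTAATGGCGAATATCC is found on the top strand at positions 43–58.
Taking the reverse complement of GAGCGAGAAGGTTTTGCACT gives AGTGCAAAACCTTCTCGCTC, found at positions 98–117 on the template; the primer anneals here to the top strand with its 3' end pointing upstream.
The product is the template from position 43 through 117 (75 bp).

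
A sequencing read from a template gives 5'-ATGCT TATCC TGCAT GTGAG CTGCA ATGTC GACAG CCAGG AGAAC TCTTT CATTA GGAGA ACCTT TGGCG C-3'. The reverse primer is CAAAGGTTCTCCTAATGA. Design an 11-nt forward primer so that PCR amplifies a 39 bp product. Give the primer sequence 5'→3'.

The reverse primer's reverse complement TCATTAGGAGAACCTTTG matches the template at positions 50–67, so the product ends at position 67.
A 39 bp product then starts at position 67 − 39 + 1 = 29.
The forward primer is identical to the top strand there: TCGACAGCCAG.

5'-TCGACAGCCAG-3'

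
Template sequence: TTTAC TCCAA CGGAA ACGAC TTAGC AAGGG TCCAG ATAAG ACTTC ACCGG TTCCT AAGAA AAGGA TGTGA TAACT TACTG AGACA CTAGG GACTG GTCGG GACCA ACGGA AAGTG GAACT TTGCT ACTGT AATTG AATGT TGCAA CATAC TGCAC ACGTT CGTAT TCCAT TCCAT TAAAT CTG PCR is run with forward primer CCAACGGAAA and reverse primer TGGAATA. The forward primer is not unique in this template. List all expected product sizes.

163 bp, 67 bp

The forward primer CCAACGGAAA matches the top strand at positions 7–16, 103–112.
The reverse primer's reverse complement is TATTCCA, matching at positions 163–169.
Each forward site pairs with the reverse site to give a product ending at position 169: sizes 163, 67 bp.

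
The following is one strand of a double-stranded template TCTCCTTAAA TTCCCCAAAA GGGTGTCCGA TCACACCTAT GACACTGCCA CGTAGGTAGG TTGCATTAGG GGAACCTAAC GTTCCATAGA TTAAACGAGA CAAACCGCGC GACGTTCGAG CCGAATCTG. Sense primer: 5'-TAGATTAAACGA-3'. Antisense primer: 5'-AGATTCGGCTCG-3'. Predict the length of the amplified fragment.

42 bp

The forward primer matches the template at positions 87–98.
Taking the reverse complement of AGATTCGGCTCG gives CGAGCCGAATCT, found at positions 117–128 on the template; the primer anneals here to the top strand with its 3' end pointing upstream.
Amplicon spans positions 87–128: 42 bp.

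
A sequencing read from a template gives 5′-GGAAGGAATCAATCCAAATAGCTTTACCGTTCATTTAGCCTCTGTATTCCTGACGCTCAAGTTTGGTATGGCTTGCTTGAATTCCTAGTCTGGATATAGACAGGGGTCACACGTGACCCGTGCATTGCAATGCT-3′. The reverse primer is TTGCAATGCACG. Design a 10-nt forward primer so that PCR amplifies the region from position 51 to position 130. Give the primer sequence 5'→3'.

5'-TGACGCTCAA-3'

The reverse primer's reverse complement CGTGCATTGCAA matches the template at positions 119–130; the product starts at position 51.
The forward primer is identical to the top strand over positions 51–60: TGACGCTCAA.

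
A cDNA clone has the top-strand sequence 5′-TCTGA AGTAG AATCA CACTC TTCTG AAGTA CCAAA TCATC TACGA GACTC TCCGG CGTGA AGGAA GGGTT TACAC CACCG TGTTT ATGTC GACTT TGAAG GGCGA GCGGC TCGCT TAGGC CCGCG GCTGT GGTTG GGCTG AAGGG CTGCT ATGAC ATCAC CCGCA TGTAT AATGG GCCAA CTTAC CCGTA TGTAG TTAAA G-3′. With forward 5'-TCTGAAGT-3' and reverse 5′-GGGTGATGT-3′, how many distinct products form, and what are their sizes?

The forward primer TCTGAAGT matches the top strand at positions 1–8, 22–29.
The reverse primer's reverse complement is ACATCACCC, matching at positions 154–162.
Each forward site pairs with the reverse site to give a product ending at position 162: sizes 162, 141 bp.

Two products: 162 bp, 141 bp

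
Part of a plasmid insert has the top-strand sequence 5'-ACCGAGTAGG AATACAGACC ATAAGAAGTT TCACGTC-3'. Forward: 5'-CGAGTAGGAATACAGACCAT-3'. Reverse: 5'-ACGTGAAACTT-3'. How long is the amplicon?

34 bp

Scanning the template, CGAGTAGGAATACAGACCAT occurs at positions 3–22; this primer anneals to the bottom strand there with its 3' end pointing downstream.
Reverse complement of the reverse primer: AAGTTTCACGT. This occurs on the top strand at positions 26–36.
Product length = (reverse-primer end) − (forward-primer start) + 1 = 36 − 3 + 1 = 34 bp.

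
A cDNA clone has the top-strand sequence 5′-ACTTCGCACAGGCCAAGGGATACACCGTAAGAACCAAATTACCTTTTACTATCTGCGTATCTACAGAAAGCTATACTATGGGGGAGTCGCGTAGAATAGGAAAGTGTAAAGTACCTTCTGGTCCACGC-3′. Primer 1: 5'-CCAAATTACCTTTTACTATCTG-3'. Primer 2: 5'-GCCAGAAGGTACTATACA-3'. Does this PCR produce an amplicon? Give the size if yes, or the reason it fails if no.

No product — primer 2 has no binding site in the template.

Primer 2 (GCCAGAAGGTACTATACA) does not match the top strand, and its reverse complement TGTATAGTACCTTCTGGC does not match either.
With no annealing site for primer 2, no amplification occurs.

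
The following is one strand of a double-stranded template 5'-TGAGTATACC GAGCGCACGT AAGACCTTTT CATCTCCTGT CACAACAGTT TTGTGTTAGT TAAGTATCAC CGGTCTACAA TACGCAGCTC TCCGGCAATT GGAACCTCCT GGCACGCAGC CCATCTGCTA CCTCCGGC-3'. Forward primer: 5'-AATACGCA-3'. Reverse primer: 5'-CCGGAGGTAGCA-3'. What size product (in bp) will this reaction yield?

Forward primer AATACGCA is found on the top strand at positions 79–86.
Reverse complement of the reverse primer: TGCTACCTCCGG. This occurs on the top strand at positions 126–137.
Amplicon spans positions 79–137: 59 bp.

59 bp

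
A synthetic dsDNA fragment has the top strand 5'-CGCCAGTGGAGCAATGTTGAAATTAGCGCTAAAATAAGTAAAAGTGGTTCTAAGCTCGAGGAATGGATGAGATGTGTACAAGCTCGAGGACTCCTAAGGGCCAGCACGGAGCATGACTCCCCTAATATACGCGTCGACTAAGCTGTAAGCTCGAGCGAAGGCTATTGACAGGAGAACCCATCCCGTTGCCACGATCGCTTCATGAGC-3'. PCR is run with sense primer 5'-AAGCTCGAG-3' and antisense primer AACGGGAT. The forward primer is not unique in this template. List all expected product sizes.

The forward primer AAGCTCGAG matches the top strand at positions 52–60, 80–88, 147–155.
The reverse primer's reverse complement is ATCCCGTT, matching at positions 180–187.
Each forward site pairs with the reverse site to give a product ending at position 187: sizes 136, 108, 41 bp.

136 bp, 108 bp, 41 bp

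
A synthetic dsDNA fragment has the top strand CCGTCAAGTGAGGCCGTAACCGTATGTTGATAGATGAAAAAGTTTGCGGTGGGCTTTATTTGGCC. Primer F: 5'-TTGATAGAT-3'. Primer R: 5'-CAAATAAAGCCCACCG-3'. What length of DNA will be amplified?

36 bp

The forward primer matches the template at positions 27–35.
Taking the reverse complement of CAAATAAAGCCCACCG gives CGGTGGGCTTTATTTG, found at positions 47–62 on the template; the primer anneals here to the top strand with its 3' end pointing upstream.
Amplicon spans positions 27–62: 36 bp.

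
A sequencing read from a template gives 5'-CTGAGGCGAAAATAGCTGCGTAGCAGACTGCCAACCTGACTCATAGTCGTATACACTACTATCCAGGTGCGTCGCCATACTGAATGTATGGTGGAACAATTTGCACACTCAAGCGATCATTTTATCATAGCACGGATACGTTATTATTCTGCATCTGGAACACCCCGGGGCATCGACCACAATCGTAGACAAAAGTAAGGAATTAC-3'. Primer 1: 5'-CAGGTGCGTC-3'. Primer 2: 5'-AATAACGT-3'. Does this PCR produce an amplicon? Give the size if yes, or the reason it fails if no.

Primer 1 (CAGGTGCGTC) matches the top strand at positions 64–73; it acts as a forward primer.
Primer 2's reverse complement is ACGTTATT, matching the top strand at positions 138–145; it acts as a reverse primer.
The 3' ends face each other across positions 64–145, giving an 82 bp product.

Yes — an 82 bp product.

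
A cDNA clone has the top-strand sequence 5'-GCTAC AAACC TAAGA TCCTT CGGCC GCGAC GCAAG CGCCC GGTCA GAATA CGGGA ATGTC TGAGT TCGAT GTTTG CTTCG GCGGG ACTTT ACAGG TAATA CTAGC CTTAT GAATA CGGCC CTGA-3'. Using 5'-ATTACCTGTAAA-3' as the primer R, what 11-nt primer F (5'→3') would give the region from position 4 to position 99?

5'-ACAAACCTAAG-3'

The reverse primer's reverse complement TTTACAGGTAAT matches the template at positions 88–99; the product starts at position 4.
The forward primer is identical to the top strand over positions 4–14: ACAAACCTAAG.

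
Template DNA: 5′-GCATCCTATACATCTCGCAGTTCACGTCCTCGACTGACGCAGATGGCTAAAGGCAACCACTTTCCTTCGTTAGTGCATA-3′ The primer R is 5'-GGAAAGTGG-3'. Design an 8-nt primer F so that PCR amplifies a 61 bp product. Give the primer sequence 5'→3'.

5'-CCTATACA-3'

The reverse primer's reverse complement CCACTTTCC matches the template at positions 57–65, so the product ends at position 65.
A 61 bp product then starts at position 65 − 61 + 1 = 5.
The forward primer is identical to the top strand there: CCTATACA.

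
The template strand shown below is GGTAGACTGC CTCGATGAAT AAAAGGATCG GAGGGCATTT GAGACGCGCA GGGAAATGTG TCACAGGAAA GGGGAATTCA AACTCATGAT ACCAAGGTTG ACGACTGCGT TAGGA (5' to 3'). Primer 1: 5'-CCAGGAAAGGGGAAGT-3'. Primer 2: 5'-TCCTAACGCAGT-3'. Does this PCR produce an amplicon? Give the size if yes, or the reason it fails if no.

Primer 1 (CCAGGAAAGGGGAAGT) does not match the top strand, and its reverse complement ACTTCCCCTTTCCTGG does not match either.
With no annealing site for primer 1, no amplification occurs.

No product — primer 1 has no binding site in the template.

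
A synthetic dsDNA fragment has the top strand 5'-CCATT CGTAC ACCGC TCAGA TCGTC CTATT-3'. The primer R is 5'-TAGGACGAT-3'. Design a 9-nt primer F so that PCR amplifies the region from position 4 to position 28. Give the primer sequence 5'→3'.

5'-TTCGTACAC-3'

The reverse primer's reverse complement ATCGTCCTA matches the template at positions 20–28; the product starts at position 4.
The forward primer is identical to the top strand over positions 4–12: TTCGTACAC.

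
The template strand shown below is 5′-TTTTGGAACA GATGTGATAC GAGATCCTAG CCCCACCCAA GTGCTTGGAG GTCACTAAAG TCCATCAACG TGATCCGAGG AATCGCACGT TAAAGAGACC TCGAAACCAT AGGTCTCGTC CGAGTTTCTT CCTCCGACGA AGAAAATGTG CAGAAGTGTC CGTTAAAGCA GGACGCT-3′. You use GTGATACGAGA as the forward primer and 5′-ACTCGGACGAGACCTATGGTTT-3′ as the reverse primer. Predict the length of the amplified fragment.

The forward primer matches the template at positions 14–24.
Taking the reverse complement of ACTCGGACGAGACCTATGGTTT gives AAACCATAGGTCTCGTCCGAGT, found at positions 104–125 on the template; the primer anneals here to the top strand with its 3' end pointing upstream.
Product length = (reverse-primer end) − (forward-primer start) + 1 = 125 − 14 + 1 = 112 bp.

112 bp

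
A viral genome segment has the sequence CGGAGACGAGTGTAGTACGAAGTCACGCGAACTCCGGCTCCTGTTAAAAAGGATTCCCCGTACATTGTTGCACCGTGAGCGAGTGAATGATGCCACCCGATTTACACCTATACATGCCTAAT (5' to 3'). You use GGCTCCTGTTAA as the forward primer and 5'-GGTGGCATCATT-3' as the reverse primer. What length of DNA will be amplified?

62 bp

The forward primer matches the template at positions 36–47.
Taking the reverse complement of GGTGGCATCATT gives AATGATGCCACC, found at positions 86–97 on the template; the primer anneals here to the top strand with its 3' end pointing upstream.
The product runs from position 36 to position 97, so its length is 97 − 36 + 1 = 62 bp.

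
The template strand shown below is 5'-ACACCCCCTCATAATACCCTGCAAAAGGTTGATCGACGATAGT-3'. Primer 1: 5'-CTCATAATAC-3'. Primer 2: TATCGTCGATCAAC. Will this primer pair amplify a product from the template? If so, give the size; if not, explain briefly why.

Primer 1 (CTCATAATAC) matches the top strand at positions 8–17; it acts as a forward primer.
Primer 2's reverse complement is GTTGATCGACGATA, matching the top strand at positions 28–41; it acts as a reverse primer.
The 3' ends face each other across positions 8–41, giving a 34 bp product.

Yes — a 34 bp product.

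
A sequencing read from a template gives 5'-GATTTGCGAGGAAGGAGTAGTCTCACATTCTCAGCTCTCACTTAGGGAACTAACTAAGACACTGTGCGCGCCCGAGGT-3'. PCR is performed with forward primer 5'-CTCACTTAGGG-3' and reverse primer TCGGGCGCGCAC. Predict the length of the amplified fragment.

Scanning the template, CTCACTTAGGG occurs at positions 37–47; this primer anneals to the bottom strand there with its 3' end pointing downstream.
The reverse primer's reverse complement is GTGCGCGCCCGA, which matches the template at positions 64–75.
The product runs from position 37 to position 75, so its length is 75 − 37 + 1 = 39 bp.

39 bp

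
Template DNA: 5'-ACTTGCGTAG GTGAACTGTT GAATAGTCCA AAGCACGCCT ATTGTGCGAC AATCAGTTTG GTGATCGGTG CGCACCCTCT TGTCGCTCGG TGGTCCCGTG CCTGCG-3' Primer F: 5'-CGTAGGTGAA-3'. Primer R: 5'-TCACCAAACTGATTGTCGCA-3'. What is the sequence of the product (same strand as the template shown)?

5'-CGTAGGTGAACTGTTGAATAGTCCAAAGCACGCCTATTGTGCGACAATCAGTTTGGTGA-3'

The forward primer matches the template at positions 6–15.
Taking the reverse complement of TCACCAAACTGATTGTCGCA gives TGCGACAATCAGTTTGGTGA, found at positions 45–64 on the template; the primer anneals here to the top strand with its 3' end pointing upstream.
The product is the template from position 6 through 64 (59 bp).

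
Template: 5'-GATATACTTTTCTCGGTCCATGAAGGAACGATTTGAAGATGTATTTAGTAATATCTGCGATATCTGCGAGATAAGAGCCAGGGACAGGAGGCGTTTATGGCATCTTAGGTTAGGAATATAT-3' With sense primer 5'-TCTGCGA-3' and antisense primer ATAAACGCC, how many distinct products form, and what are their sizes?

The forward primer TCTGCGA matches the top strand at positions 54–60, 63–69.
The reverse primer's reverse complement is GGCGTTTAT, matching at positions 90–98.
Each forward site pairs with the reverse site to give a product ending at position 98: sizes 45, 36 bp.

Two products: 45 bp, 36 bp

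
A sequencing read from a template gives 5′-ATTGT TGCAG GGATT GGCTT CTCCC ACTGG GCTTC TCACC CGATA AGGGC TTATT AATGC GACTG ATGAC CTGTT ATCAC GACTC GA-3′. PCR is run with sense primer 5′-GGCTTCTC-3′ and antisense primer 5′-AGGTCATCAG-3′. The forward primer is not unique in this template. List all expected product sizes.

The forward primer GGCTTCTC matches the top strand at positions 16–23, 30–37.
The reverse primer's reverse complement is CTGATGACCT, matching at positions 63–72.
Each forward site pairs with the reverse site to give a product ending at position 72: sizes 57, 43 bp.

57 bp, 43 bp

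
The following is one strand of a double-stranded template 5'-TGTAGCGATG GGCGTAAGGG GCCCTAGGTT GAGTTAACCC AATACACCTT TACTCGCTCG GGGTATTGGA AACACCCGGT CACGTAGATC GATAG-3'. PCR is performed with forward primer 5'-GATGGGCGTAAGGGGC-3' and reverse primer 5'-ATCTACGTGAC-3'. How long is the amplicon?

Forward primer GATGGGCGTAAGGGGC is found on the top strand at positions 7–22.
The reverse primer's reverse complement is GTCACGTAGAT, which matches the template at positions 79–89.
Amplicon spans positions 7–89: 83 bp.

83 bp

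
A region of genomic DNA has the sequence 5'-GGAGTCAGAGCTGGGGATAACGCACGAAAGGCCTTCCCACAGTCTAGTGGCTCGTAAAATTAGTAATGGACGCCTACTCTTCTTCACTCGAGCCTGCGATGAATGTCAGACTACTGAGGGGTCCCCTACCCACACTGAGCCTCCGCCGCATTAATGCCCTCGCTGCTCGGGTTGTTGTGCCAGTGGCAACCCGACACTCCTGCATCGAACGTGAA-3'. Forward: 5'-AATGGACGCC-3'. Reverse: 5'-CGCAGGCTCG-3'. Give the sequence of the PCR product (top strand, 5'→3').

Forward primer AATGGACGCC is found on the top strand at positions 65–74.
Taking the reverse complement of CGCAGGCTCG gives CGAGCCTGCG, found at positions 89–98 on the template; the primer anneals here to the top strand with its 3' end pointing upstream.
The product is the template from position 65 through 98 (34 bp).

5'-AATGGACGCCTACTCTTCTTCACTCGAGCCTGCG-3'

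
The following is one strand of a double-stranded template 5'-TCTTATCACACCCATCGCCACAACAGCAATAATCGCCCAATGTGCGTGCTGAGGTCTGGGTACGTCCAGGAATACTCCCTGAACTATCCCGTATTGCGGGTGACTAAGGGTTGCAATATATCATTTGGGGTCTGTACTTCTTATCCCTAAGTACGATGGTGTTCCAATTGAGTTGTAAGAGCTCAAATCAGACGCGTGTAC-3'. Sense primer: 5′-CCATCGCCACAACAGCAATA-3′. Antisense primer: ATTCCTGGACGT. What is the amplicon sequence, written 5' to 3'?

5'-CCATCGCCACAACAGCAATAATCGCCCAATGTGCGTGCTGAGGTCTGGGTACGTCCAGGAAT-3'

The forward primer matches the template at positions 12–31.
Reverse complement of the reverse primer: ACGTCCAGGAAT. This occurs on the top strand at positions 62–73.
The product is the template from position 12 through 73 (62 bp).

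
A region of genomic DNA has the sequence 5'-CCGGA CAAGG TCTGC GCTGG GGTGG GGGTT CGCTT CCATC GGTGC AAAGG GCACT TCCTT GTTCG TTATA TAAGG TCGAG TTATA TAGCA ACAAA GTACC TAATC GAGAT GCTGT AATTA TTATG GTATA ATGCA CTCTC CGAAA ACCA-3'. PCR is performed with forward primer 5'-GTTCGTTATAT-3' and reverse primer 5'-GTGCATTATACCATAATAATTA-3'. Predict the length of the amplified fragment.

76 bp

Scanning the template, GTTCGTTATAT occurs at positions 61–71; this primer anneals to the bottom strand there with its 3' end pointing downstream.
The reverse primer's reverse complement is TAATTATTATGGTATAATGCAC, which matches the template at positions 115–136.
The product runs from position 61 to position 136, so its length is 136 − 61 + 1 = 76 bp.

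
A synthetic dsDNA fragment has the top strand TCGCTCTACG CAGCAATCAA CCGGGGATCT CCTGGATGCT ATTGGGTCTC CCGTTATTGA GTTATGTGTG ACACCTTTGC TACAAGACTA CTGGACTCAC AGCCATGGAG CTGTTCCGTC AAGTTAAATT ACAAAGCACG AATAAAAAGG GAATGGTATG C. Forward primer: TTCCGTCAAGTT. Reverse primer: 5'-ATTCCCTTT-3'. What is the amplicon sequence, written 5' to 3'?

5'-TTCCGTCAAGTTAAATTACAAAGCACGAATAAAAAGGGAAT-3'

Scanning the template, TTCCGTCAAGTT occurs at positions 114–125; this primer anneals to the bottom strand there with its 3' end pointing downstream.
The reverse primer's reverse complement is AAAGGGAAT, which matches the template at positions 146–154.
The product is the template from position 114 through 154 (41 bp).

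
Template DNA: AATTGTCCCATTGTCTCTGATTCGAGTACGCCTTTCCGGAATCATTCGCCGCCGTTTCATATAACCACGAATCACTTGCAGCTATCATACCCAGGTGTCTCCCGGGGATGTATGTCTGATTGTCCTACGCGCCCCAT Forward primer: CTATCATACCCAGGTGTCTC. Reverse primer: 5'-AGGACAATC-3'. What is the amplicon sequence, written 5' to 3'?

5'-CTATCATACCCAGGTGTCTCCCGGGGATGTATGTCTGATTGTCCT-3'

Forward primer CTATCATACCCAGGTGTCTC is found on the top strand at positions 82–101.
The reverse primer's reverse complement is GATTGTCCT, which matches the template at positions 118–126.
The product is the template from position 82 through 126 (45 bp).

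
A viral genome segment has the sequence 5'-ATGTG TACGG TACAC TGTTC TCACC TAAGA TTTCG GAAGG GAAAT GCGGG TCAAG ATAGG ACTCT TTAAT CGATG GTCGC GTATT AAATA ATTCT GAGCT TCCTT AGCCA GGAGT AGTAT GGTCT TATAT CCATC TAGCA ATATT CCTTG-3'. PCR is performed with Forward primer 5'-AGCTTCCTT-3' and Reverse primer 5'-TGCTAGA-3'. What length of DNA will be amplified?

44 bp

The forward primer matches the template at positions 97–105.
Reverse complement of the reverse primer: TCTAGCA. This occurs on the top strand at positions 134–140.
Product length = (reverse-primer end) − (forward-primer start) + 1 = 140 − 97 + 1 = 44 bp.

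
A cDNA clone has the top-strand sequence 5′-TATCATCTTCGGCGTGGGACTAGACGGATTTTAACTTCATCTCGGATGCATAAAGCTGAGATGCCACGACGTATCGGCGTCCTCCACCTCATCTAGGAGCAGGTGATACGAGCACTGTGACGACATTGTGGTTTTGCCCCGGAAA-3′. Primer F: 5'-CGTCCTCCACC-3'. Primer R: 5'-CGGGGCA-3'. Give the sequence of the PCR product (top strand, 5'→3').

5'-CGTCCTCCACCTCATCTAGGAGCAGGTGATACGAGCACTGTGACGACATTGTGGTTTTGCCCCG-3'

The forward primer matches the template at positions 78–88.
The reverse primer's reverse complement is TGCCCCG, which matches the template at positions 135–141.
The product is the template from position 78 through 141 (64 bp).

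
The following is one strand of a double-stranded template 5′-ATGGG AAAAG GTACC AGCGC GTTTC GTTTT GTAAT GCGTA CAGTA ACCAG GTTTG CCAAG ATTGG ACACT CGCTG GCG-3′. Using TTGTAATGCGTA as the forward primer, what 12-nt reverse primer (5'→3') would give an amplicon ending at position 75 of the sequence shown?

5'-CAGCGAGTGTCC-3'

The forward primer binds at positions 29–40; the product's 3' end on the top strand is position 75.
The reverse primer anneals to the top strand over positions 64–75, i.e. to GGACACTCGCTG.
Its sequence written 5'→3' is the reverse complement: CAGCGAGTGTCC.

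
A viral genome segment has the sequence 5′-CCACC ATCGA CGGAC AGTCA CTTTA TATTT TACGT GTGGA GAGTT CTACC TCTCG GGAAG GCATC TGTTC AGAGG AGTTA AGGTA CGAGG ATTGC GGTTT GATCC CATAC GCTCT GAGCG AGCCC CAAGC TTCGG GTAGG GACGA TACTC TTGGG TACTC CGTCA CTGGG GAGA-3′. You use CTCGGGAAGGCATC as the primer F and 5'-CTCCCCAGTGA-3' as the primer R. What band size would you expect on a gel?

122 bp

The forward primer matches the template at positions 52–65.
The reverse primer's reverse complement is TCACTGGGGAG, which matches the template at positions 163–173.
Amplicon spans positions 52–173: 122 bp.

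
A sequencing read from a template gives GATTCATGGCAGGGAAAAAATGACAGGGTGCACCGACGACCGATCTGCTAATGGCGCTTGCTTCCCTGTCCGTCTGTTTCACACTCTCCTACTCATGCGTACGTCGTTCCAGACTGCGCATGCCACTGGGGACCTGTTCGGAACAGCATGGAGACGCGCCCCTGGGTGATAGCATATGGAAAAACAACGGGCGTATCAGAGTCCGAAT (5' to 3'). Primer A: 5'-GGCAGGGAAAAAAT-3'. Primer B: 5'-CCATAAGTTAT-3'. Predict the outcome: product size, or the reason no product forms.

Primer B (CCATAAGTTAT) does not match the top strand, and its reverse complement ATAACTTATGG does not match either.
With no annealing site for primer B, no amplification occurs.

No product — primer B has no binding site in the template.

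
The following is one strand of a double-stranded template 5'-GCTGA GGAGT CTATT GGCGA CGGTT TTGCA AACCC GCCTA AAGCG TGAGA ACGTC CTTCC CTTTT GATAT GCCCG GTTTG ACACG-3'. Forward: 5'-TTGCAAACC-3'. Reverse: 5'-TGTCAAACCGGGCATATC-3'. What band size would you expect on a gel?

Scanning the template, TTGCAAACC occurs at positions 26–34; this primer anneals to the bottom strand there with its 3' end pointing downstream.
The reverse primer's reverse complement is GATATGCCCGGTTTGACA, which matches the template at positions 66–83.
The product runs from position 26 to position 83, so its length is 83 − 26 + 1 = 58 bp.

58 bp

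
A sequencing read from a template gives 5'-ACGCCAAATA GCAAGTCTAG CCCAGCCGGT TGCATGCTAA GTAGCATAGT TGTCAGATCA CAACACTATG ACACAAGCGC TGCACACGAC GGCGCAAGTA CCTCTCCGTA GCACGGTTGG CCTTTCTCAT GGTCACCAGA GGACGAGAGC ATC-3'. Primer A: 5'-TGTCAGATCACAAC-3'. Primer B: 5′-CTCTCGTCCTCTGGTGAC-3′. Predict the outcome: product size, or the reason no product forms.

Primer A (TGTCAGATCACAAC) matches the top strand at positions 51–64; it acts as a forward primer.
Primer B's reverse complement is GTCACCAGAGGACGAGAG, matching the top strand at positions 132–149; it acts as a reverse primer.
The 3' ends face each other across positions 51–149, giving a 99 bp product.

Yes — a 99 bp product.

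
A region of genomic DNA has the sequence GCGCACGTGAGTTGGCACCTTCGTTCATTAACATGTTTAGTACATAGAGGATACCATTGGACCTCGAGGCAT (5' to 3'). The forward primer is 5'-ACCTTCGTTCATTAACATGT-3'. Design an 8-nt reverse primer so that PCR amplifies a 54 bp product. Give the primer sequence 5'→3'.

The forward primer binds at positions 17–36, so a 54 bp product ends at position 17 + 54 − 1 = 70.
The reverse primer anneals to the top strand over positions 63–70, i.e. to CTCGAGGC.
Its sequence written 5'→3' is the reverse complement: GCCTCGAG.

5'-GCCTCGAG-3'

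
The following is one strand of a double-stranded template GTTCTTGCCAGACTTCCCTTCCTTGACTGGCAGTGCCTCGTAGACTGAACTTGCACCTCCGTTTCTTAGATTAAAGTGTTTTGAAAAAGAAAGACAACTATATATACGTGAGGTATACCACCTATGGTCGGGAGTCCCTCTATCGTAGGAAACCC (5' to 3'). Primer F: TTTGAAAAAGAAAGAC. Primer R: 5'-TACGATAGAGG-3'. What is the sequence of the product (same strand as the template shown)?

5'-TTTGAAAAAGAAAGACAACTATATATACGTGAGGTATACCACCTATGGTCGGGAGTCCCTCTATCGTA-3'

Forward primer TTTGAAAAAGAAAGAC is found on the top strand at positions 80–95.
The reverse primer's reverse complement is CCTCTATCGTA, which matches the template at positions 137–147.
The product is the template from position 80 through 147 (68 bp).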